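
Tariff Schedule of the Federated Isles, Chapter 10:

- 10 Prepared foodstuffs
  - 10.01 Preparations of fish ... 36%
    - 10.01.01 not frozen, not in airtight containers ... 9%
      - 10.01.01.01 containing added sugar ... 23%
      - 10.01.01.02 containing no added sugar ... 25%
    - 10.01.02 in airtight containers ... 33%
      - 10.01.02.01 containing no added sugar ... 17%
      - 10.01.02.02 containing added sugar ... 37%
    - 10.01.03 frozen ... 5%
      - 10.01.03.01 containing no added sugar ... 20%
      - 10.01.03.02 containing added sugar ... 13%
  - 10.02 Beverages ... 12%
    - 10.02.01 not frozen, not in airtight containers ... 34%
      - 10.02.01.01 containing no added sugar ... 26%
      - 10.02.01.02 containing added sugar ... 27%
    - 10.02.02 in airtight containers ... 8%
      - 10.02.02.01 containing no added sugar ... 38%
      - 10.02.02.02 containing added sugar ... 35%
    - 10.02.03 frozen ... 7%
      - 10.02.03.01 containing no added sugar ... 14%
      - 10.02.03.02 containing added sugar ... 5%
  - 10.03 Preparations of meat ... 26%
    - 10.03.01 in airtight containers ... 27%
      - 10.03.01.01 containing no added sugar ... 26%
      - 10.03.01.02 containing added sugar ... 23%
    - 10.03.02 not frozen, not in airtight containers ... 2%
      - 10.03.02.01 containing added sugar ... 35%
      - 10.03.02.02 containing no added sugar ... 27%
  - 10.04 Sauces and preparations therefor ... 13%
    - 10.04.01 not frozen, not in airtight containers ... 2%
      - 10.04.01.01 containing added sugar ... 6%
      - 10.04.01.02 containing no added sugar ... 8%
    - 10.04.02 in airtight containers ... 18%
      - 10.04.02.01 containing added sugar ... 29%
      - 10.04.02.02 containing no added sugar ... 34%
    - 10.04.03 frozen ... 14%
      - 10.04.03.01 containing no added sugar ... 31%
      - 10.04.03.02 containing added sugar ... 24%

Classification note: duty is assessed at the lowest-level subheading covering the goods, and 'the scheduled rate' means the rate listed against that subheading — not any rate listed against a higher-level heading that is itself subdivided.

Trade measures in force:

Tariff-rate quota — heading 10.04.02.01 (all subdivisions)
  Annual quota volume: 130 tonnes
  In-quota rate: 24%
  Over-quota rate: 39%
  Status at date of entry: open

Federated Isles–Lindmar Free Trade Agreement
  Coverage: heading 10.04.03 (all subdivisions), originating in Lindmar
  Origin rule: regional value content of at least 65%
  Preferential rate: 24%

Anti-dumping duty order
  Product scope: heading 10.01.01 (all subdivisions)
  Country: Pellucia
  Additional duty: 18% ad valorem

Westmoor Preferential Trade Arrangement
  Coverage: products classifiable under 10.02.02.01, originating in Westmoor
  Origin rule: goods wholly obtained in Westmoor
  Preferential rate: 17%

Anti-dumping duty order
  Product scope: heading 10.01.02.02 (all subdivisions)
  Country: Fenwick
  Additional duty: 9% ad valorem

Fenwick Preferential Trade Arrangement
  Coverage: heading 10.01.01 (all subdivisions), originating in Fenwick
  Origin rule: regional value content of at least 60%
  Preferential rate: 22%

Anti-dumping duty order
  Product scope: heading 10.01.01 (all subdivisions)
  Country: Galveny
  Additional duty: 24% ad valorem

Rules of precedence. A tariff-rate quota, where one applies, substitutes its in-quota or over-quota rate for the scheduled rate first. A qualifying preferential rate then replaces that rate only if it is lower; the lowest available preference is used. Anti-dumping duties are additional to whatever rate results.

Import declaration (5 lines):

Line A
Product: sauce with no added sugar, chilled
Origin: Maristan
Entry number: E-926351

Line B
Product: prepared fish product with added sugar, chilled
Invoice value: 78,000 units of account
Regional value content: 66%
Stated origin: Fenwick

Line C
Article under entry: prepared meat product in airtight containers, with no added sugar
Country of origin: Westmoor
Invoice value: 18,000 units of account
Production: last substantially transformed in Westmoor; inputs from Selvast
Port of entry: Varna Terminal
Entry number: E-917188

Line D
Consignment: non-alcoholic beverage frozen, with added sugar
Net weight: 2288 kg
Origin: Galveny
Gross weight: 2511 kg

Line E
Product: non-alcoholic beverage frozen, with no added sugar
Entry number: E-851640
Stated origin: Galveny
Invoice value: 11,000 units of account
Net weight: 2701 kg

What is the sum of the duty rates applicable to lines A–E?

75%

Line A: sauce → 10.04; chilled → 10.04.01; with no added sugar → 10.04.01.02. Scheduled 8%. No special measure applies. → 8%.
Line B: prepared fish product → 10.01; chilled → 10.01.01; with added sugar → 10.01.01.01. Scheduled 23%. Fenwick agreement on 10.01.01: RVC ≥ 60% → 22% available; preferential 22%. → 22%.
Line C: prepared meat product → 10.03; in airtight containers → 10.03.01; with no added sugar → 10.03.01.01. Scheduled 26%. Westmoor agreement on 10.02.02.01: 10.03.01.01 not covered. → 26%.
Line D: non-alcoholic beverage → 10.02; frozen → 10.02.03; with added sugar → 10.02.03.02. Scheduled 5%. No special measure applies. → 5%.
Line E: non-alcoholic beverage → 10.02; frozen → 10.02.03; with no added sugar → 10.02.03.01. Scheduled 14%. No special measure applies. → 14%.
Sum: 8% + 22% + 26% + 5% + 14% = 75%.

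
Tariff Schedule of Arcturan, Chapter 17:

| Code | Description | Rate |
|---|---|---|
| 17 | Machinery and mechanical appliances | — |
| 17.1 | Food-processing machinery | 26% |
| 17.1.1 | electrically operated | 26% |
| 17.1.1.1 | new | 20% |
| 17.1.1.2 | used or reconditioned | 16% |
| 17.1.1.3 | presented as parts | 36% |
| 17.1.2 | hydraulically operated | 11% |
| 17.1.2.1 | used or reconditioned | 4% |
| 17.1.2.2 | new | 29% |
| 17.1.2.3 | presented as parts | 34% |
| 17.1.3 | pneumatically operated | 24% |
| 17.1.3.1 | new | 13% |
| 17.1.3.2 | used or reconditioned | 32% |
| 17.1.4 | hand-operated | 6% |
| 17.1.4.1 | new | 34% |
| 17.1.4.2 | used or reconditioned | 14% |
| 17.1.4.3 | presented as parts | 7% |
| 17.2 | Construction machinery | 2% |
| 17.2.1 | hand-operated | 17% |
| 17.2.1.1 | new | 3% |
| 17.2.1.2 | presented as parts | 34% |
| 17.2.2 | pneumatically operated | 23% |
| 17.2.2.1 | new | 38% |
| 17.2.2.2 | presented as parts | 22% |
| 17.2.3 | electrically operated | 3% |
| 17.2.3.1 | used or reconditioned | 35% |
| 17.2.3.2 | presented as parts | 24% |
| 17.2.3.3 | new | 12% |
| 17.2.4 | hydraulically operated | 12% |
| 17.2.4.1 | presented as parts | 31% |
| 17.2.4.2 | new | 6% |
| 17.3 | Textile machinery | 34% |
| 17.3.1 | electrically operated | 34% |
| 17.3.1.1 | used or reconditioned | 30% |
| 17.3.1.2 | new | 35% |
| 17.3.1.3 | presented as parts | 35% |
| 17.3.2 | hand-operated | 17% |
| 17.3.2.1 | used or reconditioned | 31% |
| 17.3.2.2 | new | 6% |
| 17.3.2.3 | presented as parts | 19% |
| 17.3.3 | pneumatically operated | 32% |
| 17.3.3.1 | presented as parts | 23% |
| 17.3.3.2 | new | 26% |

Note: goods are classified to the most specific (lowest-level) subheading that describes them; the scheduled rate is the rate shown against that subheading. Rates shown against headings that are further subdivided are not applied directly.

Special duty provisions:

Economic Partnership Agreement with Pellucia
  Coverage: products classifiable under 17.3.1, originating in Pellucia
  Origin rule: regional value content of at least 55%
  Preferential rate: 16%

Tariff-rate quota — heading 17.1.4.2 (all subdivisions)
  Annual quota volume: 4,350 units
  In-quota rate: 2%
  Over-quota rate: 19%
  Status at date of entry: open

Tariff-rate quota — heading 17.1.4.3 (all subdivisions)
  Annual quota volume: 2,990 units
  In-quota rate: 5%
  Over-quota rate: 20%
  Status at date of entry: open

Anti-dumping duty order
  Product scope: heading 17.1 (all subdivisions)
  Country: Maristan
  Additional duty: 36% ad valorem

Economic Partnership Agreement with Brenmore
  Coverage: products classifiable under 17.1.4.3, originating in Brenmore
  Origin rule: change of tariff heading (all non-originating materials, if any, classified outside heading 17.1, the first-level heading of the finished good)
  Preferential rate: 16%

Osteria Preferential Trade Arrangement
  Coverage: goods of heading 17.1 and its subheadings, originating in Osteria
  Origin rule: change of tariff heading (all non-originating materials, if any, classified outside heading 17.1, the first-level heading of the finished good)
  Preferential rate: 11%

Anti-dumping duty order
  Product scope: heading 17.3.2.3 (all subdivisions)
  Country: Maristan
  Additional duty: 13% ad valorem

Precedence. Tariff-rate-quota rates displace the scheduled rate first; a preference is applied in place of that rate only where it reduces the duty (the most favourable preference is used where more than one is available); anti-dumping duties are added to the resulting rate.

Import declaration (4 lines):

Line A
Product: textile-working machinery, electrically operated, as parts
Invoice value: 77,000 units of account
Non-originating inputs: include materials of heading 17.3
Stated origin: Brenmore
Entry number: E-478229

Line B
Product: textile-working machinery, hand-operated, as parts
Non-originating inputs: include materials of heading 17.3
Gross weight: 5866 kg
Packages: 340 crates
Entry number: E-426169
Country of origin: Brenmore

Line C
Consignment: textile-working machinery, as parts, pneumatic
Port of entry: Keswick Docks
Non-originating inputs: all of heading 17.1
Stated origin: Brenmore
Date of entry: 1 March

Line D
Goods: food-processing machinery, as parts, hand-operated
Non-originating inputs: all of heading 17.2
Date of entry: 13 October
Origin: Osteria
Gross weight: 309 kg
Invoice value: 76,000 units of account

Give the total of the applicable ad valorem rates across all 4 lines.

82%

Line A: textile-working → 17.3; electrically operated → 17.3.1; as parts → 17.3.1.3. Scheduled 35%. Brenmore agreement on 17.1.4.3: 17.3.1.3 not covered. → 35%.
Line B: textile-working → 17.3; hand-operated → 17.3.2; as parts → 17.3.2.3. Scheduled 19%. Brenmore agreement on 17.1.4.3: 17.3.2.3 not covered. → 19%.
Line C: textile-working → 17.3; pneumatic → 17.3.3; as parts → 17.3.3.1. Scheduled 23%. Brenmore agreement on 17.1.4.3: 17.3.3.1 not covered. → 23%.
Line D: food-processing → 17.1; hand-operated → 17.1.4; as parts → 17.1.4.3. Scheduled 7%. quota on 17.1.4.3 open → in-quota 5%; Osteria agreement on 17.1: CTH met → 11% available; preference 11% not lower than 5% → no reduction. → 5%.
Sum: 35% + 19% + 23% + 5% = 82%.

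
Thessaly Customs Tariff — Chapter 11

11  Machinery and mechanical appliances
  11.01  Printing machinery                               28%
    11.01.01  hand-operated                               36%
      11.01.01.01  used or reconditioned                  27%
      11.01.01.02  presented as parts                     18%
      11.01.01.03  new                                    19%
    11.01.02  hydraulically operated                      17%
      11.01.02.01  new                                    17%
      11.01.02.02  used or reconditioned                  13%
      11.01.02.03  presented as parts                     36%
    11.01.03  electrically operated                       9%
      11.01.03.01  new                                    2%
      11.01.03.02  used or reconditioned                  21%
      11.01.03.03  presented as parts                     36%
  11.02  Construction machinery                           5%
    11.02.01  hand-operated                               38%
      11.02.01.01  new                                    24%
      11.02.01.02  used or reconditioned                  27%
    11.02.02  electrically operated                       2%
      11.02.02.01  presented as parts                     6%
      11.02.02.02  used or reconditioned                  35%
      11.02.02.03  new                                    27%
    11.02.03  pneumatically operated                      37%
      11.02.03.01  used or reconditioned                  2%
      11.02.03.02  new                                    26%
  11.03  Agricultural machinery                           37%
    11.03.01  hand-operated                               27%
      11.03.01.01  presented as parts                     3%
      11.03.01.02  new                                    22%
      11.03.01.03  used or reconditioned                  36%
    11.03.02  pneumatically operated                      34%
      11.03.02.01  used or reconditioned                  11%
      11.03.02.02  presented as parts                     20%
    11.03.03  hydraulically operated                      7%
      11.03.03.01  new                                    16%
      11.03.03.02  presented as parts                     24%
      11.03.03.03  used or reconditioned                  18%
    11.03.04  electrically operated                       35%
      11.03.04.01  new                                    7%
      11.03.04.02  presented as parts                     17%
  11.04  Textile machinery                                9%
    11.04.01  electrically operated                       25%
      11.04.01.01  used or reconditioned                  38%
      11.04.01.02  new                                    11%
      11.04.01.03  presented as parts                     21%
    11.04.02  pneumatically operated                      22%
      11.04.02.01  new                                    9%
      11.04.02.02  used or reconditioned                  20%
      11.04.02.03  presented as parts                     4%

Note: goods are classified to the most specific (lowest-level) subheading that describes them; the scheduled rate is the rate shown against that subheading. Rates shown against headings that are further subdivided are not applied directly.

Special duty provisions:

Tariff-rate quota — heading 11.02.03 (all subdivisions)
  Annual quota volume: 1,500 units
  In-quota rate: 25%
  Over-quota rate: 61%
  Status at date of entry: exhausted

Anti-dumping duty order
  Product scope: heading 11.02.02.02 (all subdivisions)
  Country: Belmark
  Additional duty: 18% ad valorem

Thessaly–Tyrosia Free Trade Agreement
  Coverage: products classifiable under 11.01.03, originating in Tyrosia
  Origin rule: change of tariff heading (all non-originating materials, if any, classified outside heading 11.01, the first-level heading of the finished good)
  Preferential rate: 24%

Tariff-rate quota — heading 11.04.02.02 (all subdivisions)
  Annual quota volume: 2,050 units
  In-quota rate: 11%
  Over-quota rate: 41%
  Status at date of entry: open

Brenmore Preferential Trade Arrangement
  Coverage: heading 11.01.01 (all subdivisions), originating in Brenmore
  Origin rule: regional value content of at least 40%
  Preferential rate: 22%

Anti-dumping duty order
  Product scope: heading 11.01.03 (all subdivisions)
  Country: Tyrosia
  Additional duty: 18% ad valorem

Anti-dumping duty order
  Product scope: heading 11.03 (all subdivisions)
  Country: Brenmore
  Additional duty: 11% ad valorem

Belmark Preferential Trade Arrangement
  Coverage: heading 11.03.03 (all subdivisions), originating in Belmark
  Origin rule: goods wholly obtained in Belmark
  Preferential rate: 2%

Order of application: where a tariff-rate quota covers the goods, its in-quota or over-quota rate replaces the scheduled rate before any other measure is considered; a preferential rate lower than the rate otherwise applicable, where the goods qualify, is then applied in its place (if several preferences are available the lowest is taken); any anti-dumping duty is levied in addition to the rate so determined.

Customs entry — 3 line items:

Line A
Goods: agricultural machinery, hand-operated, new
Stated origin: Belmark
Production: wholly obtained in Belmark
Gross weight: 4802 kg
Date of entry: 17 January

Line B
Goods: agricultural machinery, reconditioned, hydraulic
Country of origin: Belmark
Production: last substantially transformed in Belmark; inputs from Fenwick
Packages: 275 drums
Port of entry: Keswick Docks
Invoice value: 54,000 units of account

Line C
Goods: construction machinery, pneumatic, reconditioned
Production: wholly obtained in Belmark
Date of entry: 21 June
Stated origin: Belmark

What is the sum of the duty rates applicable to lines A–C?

101%

Line A: agricultural → 11.03; hand-operated → 11.03.01; new → 11.03.01.02. Scheduled 22%. Belmark agreement on 11.03.03: 11.03.01.02 not covered. → 22%.
Line B: agricultural → 11.03; hydraulic → 11.03.03; reconditioned → 11.03.03.03. Scheduled 18%. Belmark agreement on 11.03.03: not wholly obtained. → 18%.
Line C: construction → 11.02; pneumatic → 11.02.03; reconditioned → 11.02.03.01. Scheduled 2%. quota on 11.02.03 exhausted → over-quota 61%; Belmark agreement on 11.03.03: 11.02.03.01 not covered. → 61%.
Sum: 22% + 18% + 61% = 101%.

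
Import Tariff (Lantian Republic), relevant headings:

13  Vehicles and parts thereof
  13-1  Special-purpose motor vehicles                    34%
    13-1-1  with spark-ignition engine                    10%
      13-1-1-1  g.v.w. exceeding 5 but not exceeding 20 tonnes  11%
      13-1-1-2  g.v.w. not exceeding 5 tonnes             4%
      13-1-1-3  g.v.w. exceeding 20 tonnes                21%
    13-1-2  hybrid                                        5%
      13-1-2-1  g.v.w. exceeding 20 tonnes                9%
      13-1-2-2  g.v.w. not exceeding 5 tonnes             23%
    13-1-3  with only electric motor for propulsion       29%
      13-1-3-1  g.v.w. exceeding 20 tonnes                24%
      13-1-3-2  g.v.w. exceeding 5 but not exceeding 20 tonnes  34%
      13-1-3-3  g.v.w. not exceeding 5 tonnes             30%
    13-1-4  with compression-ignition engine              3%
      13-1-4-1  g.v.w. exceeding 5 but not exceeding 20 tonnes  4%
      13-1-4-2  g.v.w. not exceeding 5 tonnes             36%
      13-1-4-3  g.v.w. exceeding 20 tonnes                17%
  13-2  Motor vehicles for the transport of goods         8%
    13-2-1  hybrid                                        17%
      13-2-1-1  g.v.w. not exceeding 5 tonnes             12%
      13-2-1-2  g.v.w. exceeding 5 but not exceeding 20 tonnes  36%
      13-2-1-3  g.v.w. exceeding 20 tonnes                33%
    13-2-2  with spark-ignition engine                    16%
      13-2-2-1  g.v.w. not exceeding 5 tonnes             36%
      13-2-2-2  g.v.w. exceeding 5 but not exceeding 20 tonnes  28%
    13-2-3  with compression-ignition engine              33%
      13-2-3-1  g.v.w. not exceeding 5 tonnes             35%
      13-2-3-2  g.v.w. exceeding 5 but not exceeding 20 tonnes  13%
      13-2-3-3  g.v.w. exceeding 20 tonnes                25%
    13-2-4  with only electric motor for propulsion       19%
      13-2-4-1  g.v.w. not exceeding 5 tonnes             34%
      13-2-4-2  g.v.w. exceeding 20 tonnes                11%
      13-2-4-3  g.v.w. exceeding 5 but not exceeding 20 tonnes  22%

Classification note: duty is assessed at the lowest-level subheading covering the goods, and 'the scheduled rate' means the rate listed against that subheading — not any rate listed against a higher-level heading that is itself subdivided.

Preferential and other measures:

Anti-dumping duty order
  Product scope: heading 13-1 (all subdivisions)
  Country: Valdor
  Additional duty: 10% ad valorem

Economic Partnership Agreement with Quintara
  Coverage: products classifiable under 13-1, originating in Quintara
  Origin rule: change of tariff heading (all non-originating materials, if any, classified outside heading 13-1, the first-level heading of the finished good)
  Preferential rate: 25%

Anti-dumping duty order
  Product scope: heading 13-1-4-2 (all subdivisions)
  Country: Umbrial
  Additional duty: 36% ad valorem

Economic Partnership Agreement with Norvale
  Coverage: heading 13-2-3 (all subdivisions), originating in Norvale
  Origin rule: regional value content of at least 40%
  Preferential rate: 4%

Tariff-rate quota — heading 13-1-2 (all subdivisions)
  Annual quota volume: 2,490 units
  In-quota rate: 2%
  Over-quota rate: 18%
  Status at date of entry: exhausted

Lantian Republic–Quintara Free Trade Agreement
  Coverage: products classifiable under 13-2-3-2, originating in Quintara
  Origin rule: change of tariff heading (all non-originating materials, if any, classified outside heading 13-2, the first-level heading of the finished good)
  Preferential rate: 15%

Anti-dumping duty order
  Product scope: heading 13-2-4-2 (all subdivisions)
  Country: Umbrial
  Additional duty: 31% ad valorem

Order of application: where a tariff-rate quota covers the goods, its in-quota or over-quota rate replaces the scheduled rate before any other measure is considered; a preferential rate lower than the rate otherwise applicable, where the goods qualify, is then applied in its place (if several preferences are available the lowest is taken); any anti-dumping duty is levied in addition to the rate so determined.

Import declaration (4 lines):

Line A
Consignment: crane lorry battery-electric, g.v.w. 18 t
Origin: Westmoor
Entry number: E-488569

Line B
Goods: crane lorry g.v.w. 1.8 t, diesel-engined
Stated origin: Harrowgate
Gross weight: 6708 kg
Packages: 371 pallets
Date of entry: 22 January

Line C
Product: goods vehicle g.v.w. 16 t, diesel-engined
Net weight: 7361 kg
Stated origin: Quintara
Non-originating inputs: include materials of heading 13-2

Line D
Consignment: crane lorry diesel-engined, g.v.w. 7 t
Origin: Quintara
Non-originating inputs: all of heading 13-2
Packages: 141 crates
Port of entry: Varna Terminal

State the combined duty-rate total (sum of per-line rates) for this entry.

Line A: crane lorry → 13-1; battery-electric → 13-1-3; g.v.w. 18 t → 13-1-3-2. Scheduled 34%. No special measure applies. → 34%.
Line B: crane lorry → 13-1; diesel-engined → 13-1-4; g.v.w. 1.8 t → 13-1-4-2. Scheduled 36%. No special measure applies. → 36%.
Line C: goods vehicle → 13-2; diesel-engined → 13-2-3; g.v.w. 16 t → 13-2-3-2. Scheduled 13%. Quintara agreement on 13-1: 13-2-3-2 not covered; Quintara agreement on 13-2-3-2: CTH not met. → 13%.
Line D: crane lorry → 13-1; diesel-engined → 13-1-4; g.v.w. 7 t → 13-1-4-1. Scheduled 4%. Quintara agreement on 13-1: CTH met → 25% available; Quintara agreement on 13-2-3-2: 13-1-4-1 not covered; preference 25% not lower than 4% → no reduction. → 4%.
Sum: 34% + 36% + 13% + 4% = 87%.

87%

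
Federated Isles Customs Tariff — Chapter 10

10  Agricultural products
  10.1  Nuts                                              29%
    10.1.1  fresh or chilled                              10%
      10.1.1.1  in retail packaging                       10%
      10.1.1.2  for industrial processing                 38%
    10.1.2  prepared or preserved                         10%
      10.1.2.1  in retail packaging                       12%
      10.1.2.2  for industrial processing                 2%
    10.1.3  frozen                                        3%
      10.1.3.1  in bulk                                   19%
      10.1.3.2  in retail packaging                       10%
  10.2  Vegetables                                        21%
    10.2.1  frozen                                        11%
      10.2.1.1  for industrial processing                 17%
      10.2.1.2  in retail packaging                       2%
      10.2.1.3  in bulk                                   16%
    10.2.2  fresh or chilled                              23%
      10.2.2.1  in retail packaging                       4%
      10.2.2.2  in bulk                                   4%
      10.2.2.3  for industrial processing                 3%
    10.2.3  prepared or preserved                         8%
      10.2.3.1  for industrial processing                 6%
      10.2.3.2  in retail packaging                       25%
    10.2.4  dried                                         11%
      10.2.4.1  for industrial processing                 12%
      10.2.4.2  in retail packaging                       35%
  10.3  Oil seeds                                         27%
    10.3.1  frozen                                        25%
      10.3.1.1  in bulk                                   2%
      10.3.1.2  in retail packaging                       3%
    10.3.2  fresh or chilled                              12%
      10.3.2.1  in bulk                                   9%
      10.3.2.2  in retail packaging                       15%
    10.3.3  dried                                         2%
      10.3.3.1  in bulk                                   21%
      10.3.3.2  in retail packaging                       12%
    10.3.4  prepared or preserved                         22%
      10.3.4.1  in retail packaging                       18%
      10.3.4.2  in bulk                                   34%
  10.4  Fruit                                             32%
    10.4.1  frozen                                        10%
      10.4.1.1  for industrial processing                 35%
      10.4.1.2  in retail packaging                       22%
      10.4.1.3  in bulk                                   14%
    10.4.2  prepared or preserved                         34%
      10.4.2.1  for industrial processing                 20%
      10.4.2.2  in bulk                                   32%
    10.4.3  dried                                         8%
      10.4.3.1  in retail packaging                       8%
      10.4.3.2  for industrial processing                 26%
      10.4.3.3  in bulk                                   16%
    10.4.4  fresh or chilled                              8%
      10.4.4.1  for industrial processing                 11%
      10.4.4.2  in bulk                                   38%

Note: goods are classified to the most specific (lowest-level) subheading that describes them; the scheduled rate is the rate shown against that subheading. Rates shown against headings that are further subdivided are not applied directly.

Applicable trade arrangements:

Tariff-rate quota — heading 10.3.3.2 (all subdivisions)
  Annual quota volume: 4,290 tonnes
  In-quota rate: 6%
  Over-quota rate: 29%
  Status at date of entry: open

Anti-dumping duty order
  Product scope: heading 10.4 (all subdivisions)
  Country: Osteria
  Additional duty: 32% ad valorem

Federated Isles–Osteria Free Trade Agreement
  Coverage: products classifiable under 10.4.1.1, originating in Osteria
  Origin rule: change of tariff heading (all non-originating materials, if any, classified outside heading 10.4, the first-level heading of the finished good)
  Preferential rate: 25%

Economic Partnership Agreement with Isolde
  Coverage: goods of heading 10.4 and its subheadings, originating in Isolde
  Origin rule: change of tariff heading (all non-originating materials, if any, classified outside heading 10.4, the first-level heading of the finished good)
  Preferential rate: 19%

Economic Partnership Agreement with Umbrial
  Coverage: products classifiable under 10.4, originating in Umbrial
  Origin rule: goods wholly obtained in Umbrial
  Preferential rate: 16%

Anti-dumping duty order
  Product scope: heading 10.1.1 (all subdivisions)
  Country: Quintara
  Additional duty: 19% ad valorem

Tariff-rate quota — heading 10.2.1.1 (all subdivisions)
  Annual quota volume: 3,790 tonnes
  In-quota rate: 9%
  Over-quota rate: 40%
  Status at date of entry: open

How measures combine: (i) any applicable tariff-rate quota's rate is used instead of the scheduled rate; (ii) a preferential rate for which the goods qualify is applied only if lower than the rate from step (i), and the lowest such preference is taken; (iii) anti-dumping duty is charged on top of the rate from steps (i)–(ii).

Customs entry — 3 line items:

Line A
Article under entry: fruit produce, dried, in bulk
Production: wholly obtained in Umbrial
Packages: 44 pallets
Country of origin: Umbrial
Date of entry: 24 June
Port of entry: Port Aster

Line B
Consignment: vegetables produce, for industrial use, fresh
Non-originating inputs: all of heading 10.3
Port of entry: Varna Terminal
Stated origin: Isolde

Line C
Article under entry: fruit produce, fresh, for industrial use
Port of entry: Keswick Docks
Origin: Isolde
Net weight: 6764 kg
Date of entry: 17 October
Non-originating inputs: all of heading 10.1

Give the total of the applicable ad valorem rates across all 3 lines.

Line A: fruit → 10.4; dried → 10.4.3; in bulk → 10.4.3.3. Scheduled 16%. Umbrial agreement on 10.4: wholly obtained → 16% available; preference 16% not lower than 16% → no reduction. → 16%.
Line B: vegetables → 10.2; fresh → 10.2.2; for industrial use → 10.2.2.3. Scheduled 3%. Isolde agreement on 10.4: 10.2.2.3 not covered. → 3%.
Line C: fruit → 10.4; fresh → 10.4.4; for industrial use → 10.4.4.1. Scheduled 11%. Isolde agreement on 10.4: CTH met → 19% available; preference 19% not lower than 11% → no reduction. → 11%.
Sum: 16% + 3% + 11% = 30%.

30%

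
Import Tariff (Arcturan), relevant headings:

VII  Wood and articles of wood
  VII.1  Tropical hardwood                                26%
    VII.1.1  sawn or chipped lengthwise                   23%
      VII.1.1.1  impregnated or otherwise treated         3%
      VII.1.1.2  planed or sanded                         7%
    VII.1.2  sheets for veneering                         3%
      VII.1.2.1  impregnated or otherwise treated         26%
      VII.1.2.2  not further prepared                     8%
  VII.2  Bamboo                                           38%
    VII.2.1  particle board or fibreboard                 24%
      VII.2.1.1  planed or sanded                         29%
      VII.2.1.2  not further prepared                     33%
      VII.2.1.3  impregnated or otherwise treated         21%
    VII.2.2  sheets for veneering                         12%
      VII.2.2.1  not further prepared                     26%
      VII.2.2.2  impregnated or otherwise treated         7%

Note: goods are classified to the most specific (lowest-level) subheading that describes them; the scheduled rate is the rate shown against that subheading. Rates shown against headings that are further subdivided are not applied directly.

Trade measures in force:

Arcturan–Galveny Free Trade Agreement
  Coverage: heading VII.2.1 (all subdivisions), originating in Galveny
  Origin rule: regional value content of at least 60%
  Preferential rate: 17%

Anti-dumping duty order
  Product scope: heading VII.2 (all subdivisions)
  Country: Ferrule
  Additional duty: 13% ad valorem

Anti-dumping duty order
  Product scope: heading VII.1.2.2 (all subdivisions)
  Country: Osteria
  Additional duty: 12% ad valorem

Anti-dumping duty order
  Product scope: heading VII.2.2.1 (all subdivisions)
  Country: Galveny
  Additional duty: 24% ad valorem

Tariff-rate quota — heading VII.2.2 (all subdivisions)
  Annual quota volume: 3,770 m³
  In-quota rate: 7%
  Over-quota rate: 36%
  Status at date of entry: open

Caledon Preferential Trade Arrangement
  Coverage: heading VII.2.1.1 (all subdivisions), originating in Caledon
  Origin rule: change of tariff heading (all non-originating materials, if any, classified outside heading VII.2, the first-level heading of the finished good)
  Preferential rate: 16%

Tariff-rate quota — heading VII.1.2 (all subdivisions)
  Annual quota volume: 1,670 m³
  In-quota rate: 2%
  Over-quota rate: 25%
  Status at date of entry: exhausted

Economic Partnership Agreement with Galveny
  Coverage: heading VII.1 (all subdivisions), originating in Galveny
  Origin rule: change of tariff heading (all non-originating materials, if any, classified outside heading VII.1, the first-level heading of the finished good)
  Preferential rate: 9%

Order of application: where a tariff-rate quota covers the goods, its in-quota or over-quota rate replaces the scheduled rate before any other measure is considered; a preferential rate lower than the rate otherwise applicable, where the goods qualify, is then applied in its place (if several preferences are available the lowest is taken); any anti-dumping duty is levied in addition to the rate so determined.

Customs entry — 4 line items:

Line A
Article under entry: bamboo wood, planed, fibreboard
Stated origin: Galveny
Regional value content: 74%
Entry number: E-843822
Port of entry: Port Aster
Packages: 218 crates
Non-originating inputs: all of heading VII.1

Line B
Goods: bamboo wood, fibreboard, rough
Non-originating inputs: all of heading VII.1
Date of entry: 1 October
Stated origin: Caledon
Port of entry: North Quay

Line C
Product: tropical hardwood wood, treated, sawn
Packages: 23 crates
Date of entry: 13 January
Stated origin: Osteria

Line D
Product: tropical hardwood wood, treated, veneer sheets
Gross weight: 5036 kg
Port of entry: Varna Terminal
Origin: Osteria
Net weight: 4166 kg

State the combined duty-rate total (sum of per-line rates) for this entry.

Line A: bamboo → VII.2; fibreboard → VII.2.1; planed → VII.2.1.1. Scheduled 29%. Galveny agreement on VII.2.1: RVC ≥ 60% → 17% available; Galveny agreement on VII.1: VII.2.1.1 not covered; preferential 17%. → 17%.
Line B: bamboo → VII.2; fibreboard → VII.2.1; rough → VII.2.1.2. Scheduled 33%. Caledon agreement on VII.2.1.1: VII.2.1.2 not covered. → 33%.
Line C: tropical hardwood → VII.1; sawn → VII.1.1; treated → VII.1.1.1. Scheduled 3%. No special measure applies. → 3%.
Line D: tropical hardwood → VII.1; veneer sheets → VII.1.2; treated → VII.1.2.1. Scheduled 26%. quota on VII.1.2 exhausted → over-quota 25%. → 25%.
Sum: 17% + 33% + 3% + 25% = 78%.

78%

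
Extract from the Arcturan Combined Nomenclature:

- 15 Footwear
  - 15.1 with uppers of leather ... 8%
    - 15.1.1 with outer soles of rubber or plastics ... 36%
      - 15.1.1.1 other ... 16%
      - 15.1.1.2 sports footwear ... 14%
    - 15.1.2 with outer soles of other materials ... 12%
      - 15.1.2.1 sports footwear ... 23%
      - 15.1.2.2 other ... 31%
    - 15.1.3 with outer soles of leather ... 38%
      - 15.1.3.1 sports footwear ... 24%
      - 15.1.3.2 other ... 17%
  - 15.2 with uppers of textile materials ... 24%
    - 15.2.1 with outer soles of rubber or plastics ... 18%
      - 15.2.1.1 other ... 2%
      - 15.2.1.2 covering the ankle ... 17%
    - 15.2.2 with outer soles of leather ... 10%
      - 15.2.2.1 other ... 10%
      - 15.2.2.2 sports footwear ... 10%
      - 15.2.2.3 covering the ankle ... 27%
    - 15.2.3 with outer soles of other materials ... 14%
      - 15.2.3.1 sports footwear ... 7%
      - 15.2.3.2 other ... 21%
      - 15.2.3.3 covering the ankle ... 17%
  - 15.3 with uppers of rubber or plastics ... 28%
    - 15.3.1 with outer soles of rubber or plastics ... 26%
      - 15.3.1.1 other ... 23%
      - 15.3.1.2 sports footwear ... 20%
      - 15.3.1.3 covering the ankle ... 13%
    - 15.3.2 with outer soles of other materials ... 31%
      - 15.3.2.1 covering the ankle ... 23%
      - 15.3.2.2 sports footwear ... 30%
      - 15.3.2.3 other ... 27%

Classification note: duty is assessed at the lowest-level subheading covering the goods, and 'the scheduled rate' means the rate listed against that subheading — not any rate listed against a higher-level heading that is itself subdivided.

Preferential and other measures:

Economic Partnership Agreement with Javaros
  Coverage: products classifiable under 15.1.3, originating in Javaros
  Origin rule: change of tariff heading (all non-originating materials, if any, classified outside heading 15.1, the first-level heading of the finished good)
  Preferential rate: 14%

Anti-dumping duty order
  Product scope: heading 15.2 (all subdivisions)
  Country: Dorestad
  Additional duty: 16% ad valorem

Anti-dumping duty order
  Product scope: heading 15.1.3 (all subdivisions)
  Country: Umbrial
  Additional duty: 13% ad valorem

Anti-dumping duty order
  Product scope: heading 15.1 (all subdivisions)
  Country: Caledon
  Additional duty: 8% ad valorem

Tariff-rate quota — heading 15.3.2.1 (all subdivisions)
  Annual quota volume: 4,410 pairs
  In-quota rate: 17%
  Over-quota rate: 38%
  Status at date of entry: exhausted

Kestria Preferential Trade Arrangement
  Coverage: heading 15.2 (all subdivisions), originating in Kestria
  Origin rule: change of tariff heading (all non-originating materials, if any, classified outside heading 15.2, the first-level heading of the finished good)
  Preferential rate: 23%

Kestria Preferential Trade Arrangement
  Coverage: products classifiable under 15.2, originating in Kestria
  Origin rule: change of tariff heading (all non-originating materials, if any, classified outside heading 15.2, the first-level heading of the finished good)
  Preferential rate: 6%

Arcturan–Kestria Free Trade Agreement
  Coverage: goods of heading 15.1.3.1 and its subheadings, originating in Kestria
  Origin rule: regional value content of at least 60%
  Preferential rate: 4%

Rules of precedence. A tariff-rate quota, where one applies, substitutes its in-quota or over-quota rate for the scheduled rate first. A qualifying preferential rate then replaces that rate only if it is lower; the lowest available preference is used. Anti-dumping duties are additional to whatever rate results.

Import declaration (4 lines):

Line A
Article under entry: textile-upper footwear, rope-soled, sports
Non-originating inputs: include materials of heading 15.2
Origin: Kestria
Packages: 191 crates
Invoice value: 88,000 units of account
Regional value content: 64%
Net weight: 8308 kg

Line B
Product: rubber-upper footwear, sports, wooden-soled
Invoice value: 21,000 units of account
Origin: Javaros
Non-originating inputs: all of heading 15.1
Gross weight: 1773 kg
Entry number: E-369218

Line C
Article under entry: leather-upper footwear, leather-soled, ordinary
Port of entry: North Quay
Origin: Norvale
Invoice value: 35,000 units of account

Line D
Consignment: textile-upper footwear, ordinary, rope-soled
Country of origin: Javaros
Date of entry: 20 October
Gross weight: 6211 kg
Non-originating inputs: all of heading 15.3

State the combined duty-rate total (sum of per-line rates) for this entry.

Line A: textile-upper → 15.2; rope-soled → 15.2.3; sports → 15.2.3.1. Scheduled 7%. Kestria agreement on 15.2: CTH not met; Kestria agreement on 15.2: CTH not met; Kestria agreement on 15.1.3.1: 15.2.3.1 not covered. → 7%.
Line B: rubber-upper → 15.3; wooden-soled → 15.3.2; sports → 15.3.2.2. Scheduled 30%. Javaros agreement on 15.1.3: 15.3.2.2 not covered. → 30%.
Line C: leather-upper → 15.1; leather-soled → 15.1.3; ordinary → 15.1.3.2. Scheduled 17%. No special measure applies. → 17%.
Line D: textile-upper → 15.2; rope-soled → 15.2.3; ordinary → 15.2.3.2. Scheduled 21%. Javaros agreement on 15.1.3: 15.2.3.2 not covered. → 21%.
Sum: 7% + 30% + 17% + 21% = 75%.

75%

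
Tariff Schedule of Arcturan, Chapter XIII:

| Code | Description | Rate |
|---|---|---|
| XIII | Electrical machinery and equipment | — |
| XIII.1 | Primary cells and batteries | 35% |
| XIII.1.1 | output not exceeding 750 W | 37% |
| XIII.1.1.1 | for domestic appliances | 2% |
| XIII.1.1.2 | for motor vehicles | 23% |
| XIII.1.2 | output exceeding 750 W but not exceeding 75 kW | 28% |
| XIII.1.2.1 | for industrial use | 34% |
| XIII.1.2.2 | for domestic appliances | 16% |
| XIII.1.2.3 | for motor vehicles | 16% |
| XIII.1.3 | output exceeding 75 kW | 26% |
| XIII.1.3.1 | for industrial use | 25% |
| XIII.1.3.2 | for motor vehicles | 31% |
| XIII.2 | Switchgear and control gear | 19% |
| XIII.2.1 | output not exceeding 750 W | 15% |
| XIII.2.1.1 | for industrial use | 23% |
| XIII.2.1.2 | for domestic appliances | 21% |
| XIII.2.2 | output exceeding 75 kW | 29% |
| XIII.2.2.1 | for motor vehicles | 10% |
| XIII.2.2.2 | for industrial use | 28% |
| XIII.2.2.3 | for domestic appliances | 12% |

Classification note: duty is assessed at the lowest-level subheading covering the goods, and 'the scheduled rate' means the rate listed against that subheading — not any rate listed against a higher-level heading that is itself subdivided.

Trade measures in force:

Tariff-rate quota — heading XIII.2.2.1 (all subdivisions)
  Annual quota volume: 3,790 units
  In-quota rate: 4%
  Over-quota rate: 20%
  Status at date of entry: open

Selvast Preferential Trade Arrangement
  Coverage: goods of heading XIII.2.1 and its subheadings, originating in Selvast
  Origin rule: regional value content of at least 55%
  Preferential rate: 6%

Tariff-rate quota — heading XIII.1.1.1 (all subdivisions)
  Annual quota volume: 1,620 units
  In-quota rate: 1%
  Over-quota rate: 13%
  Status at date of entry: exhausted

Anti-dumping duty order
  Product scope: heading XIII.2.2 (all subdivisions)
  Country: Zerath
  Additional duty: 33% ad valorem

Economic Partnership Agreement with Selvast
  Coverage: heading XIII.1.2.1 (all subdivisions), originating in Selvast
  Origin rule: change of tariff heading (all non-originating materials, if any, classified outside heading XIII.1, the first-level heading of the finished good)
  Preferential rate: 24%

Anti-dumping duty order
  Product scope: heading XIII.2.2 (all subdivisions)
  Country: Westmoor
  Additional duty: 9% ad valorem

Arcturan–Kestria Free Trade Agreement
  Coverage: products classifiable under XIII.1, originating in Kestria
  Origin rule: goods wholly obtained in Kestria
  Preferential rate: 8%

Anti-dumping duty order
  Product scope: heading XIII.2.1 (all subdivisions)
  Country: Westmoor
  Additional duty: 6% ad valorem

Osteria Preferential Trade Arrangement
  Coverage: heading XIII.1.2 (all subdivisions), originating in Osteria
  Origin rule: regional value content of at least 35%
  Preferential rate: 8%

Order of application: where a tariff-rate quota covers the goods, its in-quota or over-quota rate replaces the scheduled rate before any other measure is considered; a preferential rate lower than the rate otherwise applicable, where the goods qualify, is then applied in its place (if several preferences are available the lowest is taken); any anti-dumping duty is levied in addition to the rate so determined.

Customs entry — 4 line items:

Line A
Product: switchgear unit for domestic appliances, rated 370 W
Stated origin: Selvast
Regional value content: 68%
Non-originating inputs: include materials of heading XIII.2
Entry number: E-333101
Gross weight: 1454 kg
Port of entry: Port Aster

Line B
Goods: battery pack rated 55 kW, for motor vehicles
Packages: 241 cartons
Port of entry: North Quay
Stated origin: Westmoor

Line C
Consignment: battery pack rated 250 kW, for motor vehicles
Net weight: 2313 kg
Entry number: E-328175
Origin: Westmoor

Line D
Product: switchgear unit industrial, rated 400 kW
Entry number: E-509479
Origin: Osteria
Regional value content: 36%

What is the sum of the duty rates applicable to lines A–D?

81%

Line A: switchgear unit → XIII.2; rated 370 W → XIII.2.1; for domestic appliances → XIII.2.1.2. Scheduled 21%. Selvast agreement on XIII.2.1: RVC ≥ 55% → 6% available; Selvast agreement on XIII.1.2.1: XIII.2.1.2 not covered; preferential 6%. → 6%.
Line B: battery pack → XIII.1; rated 55 kW → XIII.1.2; for motor vehicles → XIII.1.2.3. Scheduled 16%. No special measure applies. → 16%.
Line C: battery pack → XIII.1; rated 250 kW → XIII.1.3; for motor vehicles → XIII.1.3.2. Scheduled 31%. No special measure applies. → 31%.
Line D: switchgear unit → XIII.2; rated 400 kW → XIII.2.2; industrial → XIII.2.2.2. Scheduled 28%. Osteria agreement on XIII.1.2: XIII.2.2.2 not covered. → 28%.
Sum: 6% + 16% + 31% + 28% = 81%.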